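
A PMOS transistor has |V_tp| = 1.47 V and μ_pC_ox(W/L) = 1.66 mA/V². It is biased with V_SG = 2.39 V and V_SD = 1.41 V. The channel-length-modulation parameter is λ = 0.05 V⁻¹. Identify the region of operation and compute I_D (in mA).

Saturation; I_D = 0.752 mA

V_ov = V_SG − |V_tp| = 2.39 − 1.47 = 0.92 V.
Since V_SD = 1.41 V ≥ V_ov = 0.92 V, the device is in saturation.
I_D = ½ k_p V_ov² (1 + λ V_SD) = 0.5 × 1.66 × 0.92² × (1 + 0.05 × 1.41) = 0.752 mA.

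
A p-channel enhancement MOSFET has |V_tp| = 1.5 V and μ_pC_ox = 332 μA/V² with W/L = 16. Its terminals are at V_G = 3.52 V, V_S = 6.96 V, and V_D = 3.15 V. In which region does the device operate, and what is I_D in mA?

V_SG = V_S − V_G = 6.96 − 3.52 = 3.44 V; V_SD = V_S − V_D = 6.96 − 3.15 = 3.81 V.
k_p = μ_pC_ox · (W/L) = 5.312 mA/V².
V_ov = V_SG − |V_tp| = 3.44 − 1.5 = 1.94 V.
Since V_SD = 3.81 V ≥ V_ov = 1.94 V, the device is in saturation.
I_D = ½ k_p V_ov² = 0.5 × 5.312 × 1.94² = 10 mA.

Saturation; I_D = 10.0 mA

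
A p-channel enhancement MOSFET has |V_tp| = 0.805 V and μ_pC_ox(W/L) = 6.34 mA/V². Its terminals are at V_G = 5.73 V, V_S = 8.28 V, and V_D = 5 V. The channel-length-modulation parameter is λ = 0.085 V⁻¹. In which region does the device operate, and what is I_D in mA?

V_SG = V_S − V_G = 8.28 − 5.73 = 2.55 V; V_SD = V_S − V_D = 8.28 − 5 = 3.28 V.
V_ov = V_SG − |V_tp| = 2.55 − 0.805 = 1.74 V.
Since V_SD = 3.28 V ≥ V_ov = 1.74 V, the device is in saturation.
I_D = ½ k_p V_ov² (1 + λ V_SD) = 0.5 × 6.34 × 1.74² × (1 + 0.085 × 3.28) = 12.3 mA.

Saturation; I_D = 12.3 mA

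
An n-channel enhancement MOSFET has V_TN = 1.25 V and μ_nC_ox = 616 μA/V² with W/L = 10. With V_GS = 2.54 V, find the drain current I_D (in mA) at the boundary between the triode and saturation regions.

I_D = 5.13 mA

At the boundary V_DS = V_ov = V_GS − V_TN = 2.54 − 1.25 = 1.29 V.
k_n = μ_nC_ox · (W/L) = 6.16 mA/V².
I_D = ½ k_n V_ov² = 0.5 × 6.16 × 1.29² = 5.13 mA.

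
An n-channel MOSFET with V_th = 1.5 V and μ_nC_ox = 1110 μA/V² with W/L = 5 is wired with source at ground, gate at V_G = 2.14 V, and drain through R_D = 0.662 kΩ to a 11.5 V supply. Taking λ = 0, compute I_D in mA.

V_GS = V_G = 2.14 V, so V_ov = 2.14 − 1.5 = 0.64 V.
k_n = μ_nC_ox · (W/L) = 5.55 mA/V².
Assume saturation: I_D = ½ k_n V_ov² = 0.5 × 5.55 × 0.64² = 1.14 mA, giving V_DS = V_DD − I_D R_D = 11.5 − 1.14 × 0.662 = 10.7 V.
V_DS = 10.7 V ≥ V_ov = 0.64 V, confirming saturation.

I_D = 1.14 mA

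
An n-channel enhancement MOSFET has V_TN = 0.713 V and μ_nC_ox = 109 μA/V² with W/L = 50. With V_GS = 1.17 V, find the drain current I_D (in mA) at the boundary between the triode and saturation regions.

I_D = 0.569 mA

At the boundary V_DS = V_ov = V_GS − V_TN = 1.17 − 0.713 = 0.457 V.
k_n = μ_nC_ox · (W/L) = 5.45 mA/V².
I_D = ½ k_n V_ov² = 0.5 × 5.45 × 0.457² = 0.569 mA.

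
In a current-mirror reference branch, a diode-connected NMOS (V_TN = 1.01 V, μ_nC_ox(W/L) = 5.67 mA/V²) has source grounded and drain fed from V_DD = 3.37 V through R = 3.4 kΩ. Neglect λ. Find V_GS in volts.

V_GS = 1.46 V

With gate tied to drain, V_GS = V_DS ≥ V_GS − V_TN, so the device is in saturation.
KCL at the drain: ½ k_n (V_GS − V_TN)² = (V_DD − V_GS)/R.
Let x = V_GS − 1.01. Then 9.64 x² + x − 2.36 = 0, giving x = 0.446 V (positive root), so V_GS = 1.46 V.
I_D = (V_DD − V_GS)/R = (3.37 − 1.46) / 3.4 = 0.563 mA.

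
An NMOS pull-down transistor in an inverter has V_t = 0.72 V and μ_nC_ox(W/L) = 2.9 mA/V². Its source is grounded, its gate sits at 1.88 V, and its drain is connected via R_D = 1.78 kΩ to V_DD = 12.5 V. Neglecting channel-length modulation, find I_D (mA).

I_D = 1.95 mA

V_GS = V_G = 1.88 V, so V_ov = 1.88 − 0.72 = 1.16 V.
Assume saturation: I_D = ½ k_n V_ov² = 0.5 × 2.9 × 1.16² = 1.95 mA, giving V_DS = V_DD − I_D R_D = 12.5 − 1.95 × 1.78 = 9.03 V.
V_DS = 9.03 V ≥ V_ov = 1.16 V, confirming saturation.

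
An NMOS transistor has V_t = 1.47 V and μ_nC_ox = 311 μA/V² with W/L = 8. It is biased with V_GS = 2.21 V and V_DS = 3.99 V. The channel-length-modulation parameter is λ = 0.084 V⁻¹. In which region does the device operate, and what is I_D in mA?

Saturation; I_D = 0.910 mA

k_n = μ_nC_ox · (W/L) = 2.488 mA/V².
V_ov = V_GS − V_t = 2.21 − 1.47 = 0.74 V.
Since V_DS = 3.99 V ≥ V_ov = 0.74 V, the device is in saturation.
I_D = ½ k_n V_ov² (1 + λ V_DS) = 0.5 × 2.488 × 0.74² × (1 + 0.084 × 3.99) = 0.91 mA.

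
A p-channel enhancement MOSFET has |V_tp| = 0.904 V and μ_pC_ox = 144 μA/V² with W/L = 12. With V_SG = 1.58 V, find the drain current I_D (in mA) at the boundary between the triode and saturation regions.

At the boundary V_SD = V_ov = V_SG − |V_tp| = 1.58 − 0.904 = 0.676 V.
k_p = μ_pC_ox · (W/L) = 1.728 mA/V².
I_D = ½ k_p V_ov² = 0.5 × 1.728 × 0.676² = 0.395 mA.

I_D = 0.395 mA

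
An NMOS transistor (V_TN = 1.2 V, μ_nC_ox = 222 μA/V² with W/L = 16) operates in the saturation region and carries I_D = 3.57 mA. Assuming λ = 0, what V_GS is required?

V_GS = 2.62 V

k_n = μ_nC_ox · (W/L) = 3.552 mA/V².
In saturation I_D = ½ k_n (V_GS − V_TN)², so V_GS − V_TN = √(2 I_D / k_n) = √(2 × 3.57 / 3.552) = 1.42 V.
V_GS = 1.2 + 1.42 = 2.62 V.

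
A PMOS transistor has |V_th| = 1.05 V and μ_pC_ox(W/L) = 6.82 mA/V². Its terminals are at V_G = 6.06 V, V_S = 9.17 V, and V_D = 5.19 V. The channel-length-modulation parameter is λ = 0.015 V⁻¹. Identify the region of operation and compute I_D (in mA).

V_SG = V_S − V_G = 9.17 − 6.06 = 3.11 V; V_SD = V_S − V_D = 9.17 − 5.19 = 3.98 V.
V_ov = V_SG − |V_th| = 3.11 − 1.05 = 2.06 V.
Since V_SD = 3.98 V ≥ V_ov = 2.06 V, the device is in saturation.
I_D = ½ k_p V_ov² (1 + λ V_SD) = 0.5 × 6.82 × 2.06² × (1 + 0.015 × 3.98) = 15.3 mA.

Saturation; I_D = 15.3 mA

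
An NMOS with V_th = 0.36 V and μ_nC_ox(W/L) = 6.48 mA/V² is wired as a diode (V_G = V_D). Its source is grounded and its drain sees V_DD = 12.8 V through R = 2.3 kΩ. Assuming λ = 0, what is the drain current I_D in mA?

With gate tied to drain, V_GS = V_DS ≥ V_GS − V_th, so the device is in saturation.
KCL at the drain: ½ k_n (V_GS − V_th)² = (V_DD − V_GS)/R.
Let x = V_GS − 0.36. Then 7.45 x² + x − 12.44 = 0, giving x = 1.23 V (positive root), so V_GS = 1.59 V.
I_D = (V_DD − V_GS)/R = (12.8 − 1.59) / 2.3 = 4.88 mA.

I_D = 4.88 mA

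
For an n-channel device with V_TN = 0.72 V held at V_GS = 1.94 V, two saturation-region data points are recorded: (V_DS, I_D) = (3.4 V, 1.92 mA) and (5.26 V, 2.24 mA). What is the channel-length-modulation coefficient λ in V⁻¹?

With V_GS fixed, I_D ∝ (1 + λ V_DS) in saturation, so I_D2/I_D1 = (1 + λ V_DS2)/(1 + λ V_DS1).
2.24/1.92 = 1.167 = (1 + 5.26 λ)/(1 + 3.4 λ).
Solving: λ (I_D1 V_DS2 − I_D2 V_DS1) = I_D2 − I_D1, so λ = (2.24 − 1.92) / (1.92 × 5.26 − 2.24 × 3.4) = 0.32 / 2.48 = 0.129 V⁻¹.

λ = 0.129 V⁻¹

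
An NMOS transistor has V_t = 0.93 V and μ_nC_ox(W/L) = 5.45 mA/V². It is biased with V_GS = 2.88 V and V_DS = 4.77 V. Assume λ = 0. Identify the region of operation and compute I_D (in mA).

Saturation; I_D = 10.4 mA

V_ov = V_GS − V_t = 2.88 − 0.93 = 1.95 V.
Since V_DS = 4.77 V ≥ V_ov = 1.95 V, the device is in saturation.
I_D = ½ k_n V_ov² = 0.5 × 5.45 × 1.95² = 10.4 mA.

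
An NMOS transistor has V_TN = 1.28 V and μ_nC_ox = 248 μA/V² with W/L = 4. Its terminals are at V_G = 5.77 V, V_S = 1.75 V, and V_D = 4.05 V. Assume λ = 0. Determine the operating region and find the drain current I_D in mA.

V_GS = V_G − V_S = 5.77 − 1.75 = 4.02 V; V_DS = V_D − V_S = 4.05 − 1.75 = 2.3 V.
k_n = μ_nC_ox · (W/L) = 0.992 mA/V².
V_ov = V_GS − V_TN = 4.02 − 1.28 = 2.74 V.
Since V_DS = 2.3 V < V_ov = 2.74 V, the device is in the triode region.
I_D = k_n [V_ov · V_DS − ½ V_DS²] = 0.992 × [2.74 × 2.3 − 0.5 × 2.3²] = 3.63 mA.

Triode; I_D = 3.63 mA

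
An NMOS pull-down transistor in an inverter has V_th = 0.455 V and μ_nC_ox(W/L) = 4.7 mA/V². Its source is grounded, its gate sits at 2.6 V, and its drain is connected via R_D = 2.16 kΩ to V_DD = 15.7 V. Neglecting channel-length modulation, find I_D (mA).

I_D = 6.87 mA

V_GS = V_G = 2.6 V, so V_ov = 2.6 − 0.455 = 2.15 V.
Assume saturation: I_D = ½ k_n V_ov² = 0.5 × 4.7 × 2.15² = 10.8 mA, giving V_DS = V_DD − I_D R_D = 15.7 − 10.8 × 2.16 = -7.65 V.
But -7.65 V < V_ov = 2.15 V, so the device is actually in triode.
In triode I_D = k_n[V_ov V_DS − ½ V_DS²] and I_D = (V_DD − V_DS)/R_D. Equating: 5.08 V_DS² − 22.78 V_DS + 15.7 = 0, giving V_DS = 0.851 V (the root below V_ov).
I_D = (15.7 − 0.851) / 2.16 = 6.87 mA.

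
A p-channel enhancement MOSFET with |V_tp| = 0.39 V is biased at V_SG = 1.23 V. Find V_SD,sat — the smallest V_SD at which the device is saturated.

The boundary between triode and saturation is V_SD = V_SG − |V_tp| = V_ov.
V_ov = 1.23 − 0.39 = 0.84 V.

V_SD,sat = 0.840 V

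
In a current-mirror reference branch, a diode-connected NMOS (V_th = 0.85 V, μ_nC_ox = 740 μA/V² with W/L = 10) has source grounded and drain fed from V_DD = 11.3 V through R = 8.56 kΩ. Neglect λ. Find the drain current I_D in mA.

I_D = 1.16 mA

With gate tied to drain, V_GS = V_DS ≥ V_GS − V_th, so the device is in saturation.
k_n = μ_nC_ox · (W/L) = 7.4 mA/V².
KCL at the drain: ½ k_n (V_GS − V_th)² = (V_DD − V_GS)/R.
Let x = V_GS − 0.85. Then 31.7 x² + x − 10.45 = 0, giving x = 0.559 V (positive root), so V_GS = 1.41 V.
I_D = (V_DD − V_GS)/R = (11.3 − 1.41) / 8.56 = 1.16 mA.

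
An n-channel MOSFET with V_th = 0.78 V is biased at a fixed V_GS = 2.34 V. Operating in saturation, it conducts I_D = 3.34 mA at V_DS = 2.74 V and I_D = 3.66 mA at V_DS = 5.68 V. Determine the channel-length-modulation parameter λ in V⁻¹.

With V_GS fixed, I_D ∝ (1 + λ V_DS) in saturation, so I_D2/I_D1 = (1 + λ V_DS2)/(1 + λ V_DS1).
3.66/3.34 = 1.096 = (1 + 5.68 λ)/(1 + 2.74 λ).
Solving: λ (I_D1 V_DS2 − I_D2 V_DS1) = I_D2 − I_D1, so λ = (3.66 − 3.34) / (3.34 × 5.68 − 3.66 × 2.74) = 0.32 / 8.94 = 0.0358 V⁻¹.

λ = 0.0358 V⁻¹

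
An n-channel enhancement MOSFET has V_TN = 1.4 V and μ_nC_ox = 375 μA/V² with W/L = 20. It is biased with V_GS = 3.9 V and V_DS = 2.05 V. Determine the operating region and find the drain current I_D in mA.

Triode; I_D = 22.7 mA

k_n = μ_nC_ox · (W/L) = 7.5 mA/V².
V_ov = V_GS − V_TN = 3.9 − 1.4 = 2.5 V.
Since V_DS = 2.05 V < V_ov = 2.5 V, the device is in the triode region.
I_D = k_n [V_ov · V_DS − ½ V_DS²] = 7.5 × [2.5 × 2.05 − 0.5 × 2.05²] = 22.7 mA.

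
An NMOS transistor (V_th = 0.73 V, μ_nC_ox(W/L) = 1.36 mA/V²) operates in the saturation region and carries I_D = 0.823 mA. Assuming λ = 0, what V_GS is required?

In saturation I_D = ½ k_n (V_GS − V_th)², so V_GS − V_th = √(2 I_D / k_n) = √(2 × 0.823 / 1.36) = 1.1 V.
V_GS = 0.73 + 1.1 = 1.83 V.

V_GS = 1.83 V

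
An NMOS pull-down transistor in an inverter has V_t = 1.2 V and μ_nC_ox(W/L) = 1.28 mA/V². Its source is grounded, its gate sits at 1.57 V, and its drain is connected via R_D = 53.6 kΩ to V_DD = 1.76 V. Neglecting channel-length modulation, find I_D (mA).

V_GS = V_G = 1.57 V, so V_ov = 1.57 − 1.2 = 0.37 V.
Assume saturation: I_D = ½ k_n V_ov² = 0.5 × 1.28 × 0.37² = 0.0876 mA, giving V_DS = V_DD − I_D R_D = 1.76 − 0.0876 × 53.6 = -2.94 V.
But -2.94 V < V_ov = 0.37 V, so the device is actually in triode.
In triode I_D = k_n[V_ov V_DS − ½ V_DS²] and I_D = (V_DD − V_DS)/R_D. Equating: 34.3 V_DS² − 26.38 V_DS + 1.76 = 0, giving V_DS = 0.0738 V (the root below V_ov).
I_D = (1.76 − 0.0738) / 53.6 = 0.0315 mA.

I_D = 0.0315 mA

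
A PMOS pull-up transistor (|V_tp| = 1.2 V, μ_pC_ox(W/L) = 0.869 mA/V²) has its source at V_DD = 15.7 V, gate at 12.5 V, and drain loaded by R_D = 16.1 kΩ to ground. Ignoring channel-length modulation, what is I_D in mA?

V_SG = V_DD − V_G = 15.7 − 12.5 = 3.2 V, so V_ov = 3.2 − 1.2 = 2 V.
Assume saturation: I_D = ½ k_p V_ov² = 0.5 × 0.869 × 2² = 1.74 mA, giving V_SD = V_DD − I_D R_D = 15.7 − 1.74 × 16.1 = -12.3 V.
But -12.3 V < V_ov = 2 V, so the device is actually in triode.
In triode I_D = k_p[V_ov V_SD − ½ V_SD²] and I_D = (V_DD − V_SD)/R_D. Equating: 7 V_SD² − 28.98 V_SD + 15.7 = 0, giving V_SD = 0.641 V (the root below V_ov).
I_D = (15.7 − 0.641) / 16.1 = 0.935 mA.

I_D = 0.935 mA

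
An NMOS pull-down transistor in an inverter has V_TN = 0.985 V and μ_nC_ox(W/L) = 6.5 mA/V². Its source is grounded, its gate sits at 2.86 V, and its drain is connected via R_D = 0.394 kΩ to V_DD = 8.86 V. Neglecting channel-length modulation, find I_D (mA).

V_GS = V_G = 2.86 V, so V_ov = 2.86 − 0.985 = 1.88 V.
Assume saturation: I_D = ½ k_n V_ov² = 0.5 × 6.5 × 1.88² = 11.4 mA, giving V_DS = V_DD − I_D R_D = 8.86 − 11.4 × 0.394 = 4.36 V.
V_DS = 4.36 V ≥ V_ov = 1.88 V, confirming saturation.

I_D = 11.4 mA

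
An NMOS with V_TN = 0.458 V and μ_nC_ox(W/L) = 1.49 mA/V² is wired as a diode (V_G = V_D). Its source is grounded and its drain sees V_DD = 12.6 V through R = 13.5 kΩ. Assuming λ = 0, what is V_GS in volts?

With gate tied to drain, V_GS = V_DS ≥ V_GS − V_TN, so the device is in saturation.
KCL at the drain: ½ k_n (V_GS − V_TN)² = (V_DD − V_GS)/R.
Let x = V_GS − 0.458. Then 10.1 x² + x − 12.14 = 0, giving x = 1.05 V (positive root), so V_GS = 1.51 V.
I_D = (V_DD − V_GS)/R = (12.6 − 1.51) / 13.5 = 0.822 mA.

V_GS = 1.51 V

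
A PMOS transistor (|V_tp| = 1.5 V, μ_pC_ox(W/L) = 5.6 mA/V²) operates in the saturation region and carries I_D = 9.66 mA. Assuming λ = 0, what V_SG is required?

V_SG = 3.36 V

In saturation I_D = ½ k_p (V_SG − |V_tp|)², so V_SG − |V_tp| = √(2 I_D / k_p) = √(2 × 9.66 / 5.6) = 1.86 V.
V_SG = 1.5 + 1.86 = 3.36 V.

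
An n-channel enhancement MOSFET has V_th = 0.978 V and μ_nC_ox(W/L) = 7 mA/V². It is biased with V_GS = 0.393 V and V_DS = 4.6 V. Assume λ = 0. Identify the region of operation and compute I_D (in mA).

Cutoff; I_D = 0 mA

V_GS = 0.393 V < V_th = 0.978 V, so the transistor is in cutoff.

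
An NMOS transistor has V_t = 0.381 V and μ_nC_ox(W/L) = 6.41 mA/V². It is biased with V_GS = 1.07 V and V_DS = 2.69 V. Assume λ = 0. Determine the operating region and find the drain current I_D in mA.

V_ov = V_GS − V_t = 1.07 − 0.381 = 0.689 V.
Since V_DS = 2.69 V ≥ V_ov = 0.689 V, the device is in saturation.
I_D = ½ k_n V_ov² = 0.5 × 6.41 × 0.689² = 1.52 mA.

Saturation; I_D = 1.52 mA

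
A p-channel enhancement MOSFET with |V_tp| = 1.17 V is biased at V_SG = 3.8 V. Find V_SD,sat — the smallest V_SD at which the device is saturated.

V_SD,sat = 2.63 V

The boundary between triode and saturation is V_SD = V_SG − |V_tp| = V_ov.
V_ov = 3.8 − 1.17 = 2.63 V.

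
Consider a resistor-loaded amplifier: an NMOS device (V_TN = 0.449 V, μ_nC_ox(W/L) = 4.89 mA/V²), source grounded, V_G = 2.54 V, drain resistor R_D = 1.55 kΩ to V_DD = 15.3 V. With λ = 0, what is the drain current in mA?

V_GS = V_G = 2.54 V, so V_ov = 2.54 − 0.449 = 2.09 V.
Assume saturation: I_D = ½ k_n V_ov² = 0.5 × 4.89 × 2.09² = 10.7 mA, giving V_DS = V_DD − I_D R_D = 15.3 − 10.7 × 1.55 = -1.27 V.
But -1.27 V < V_ov = 2.09 V, so the device is actually in triode.
In triode I_D = k_n[V_ov V_DS − ½ V_DS²] and I_D = (V_DD − V_DS)/R_D. Equating: 3.79 V_DS² − 16.85 V_DS + 15.3 = 0, giving V_DS = 1.27 V (the root below V_ov).
I_D = (15.3 − 1.27) / 1.55 = 9.05 mA.

I_D = 9.05 mA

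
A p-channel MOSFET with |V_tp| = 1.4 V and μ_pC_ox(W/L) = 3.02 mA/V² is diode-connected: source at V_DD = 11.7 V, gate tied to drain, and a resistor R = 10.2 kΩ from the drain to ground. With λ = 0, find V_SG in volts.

With gate tied to drain, V_SG = V_SD ≥ V_SG − |V_tp|, so the device is in saturation.
KCL at the drain: ½ k_p (V_SG − |V_tp|)² = (V_DD − V_SG)/R.
Let x = V_SG − 1.4. Then 15.4 x² + x − 10.3 = 0, giving x = 0.786 V (positive root), so V_SG = 2.19 V.
I_D = (V_DD − V_SG)/R = (11.7 − 2.19) / 10.2 = 0.933 mA.

V_SG = 2.19 V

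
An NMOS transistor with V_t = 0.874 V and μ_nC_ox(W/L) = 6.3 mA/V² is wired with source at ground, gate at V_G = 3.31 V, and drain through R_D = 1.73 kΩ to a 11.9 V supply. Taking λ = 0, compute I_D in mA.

I_D = 6.60 mA

V_GS = V_G = 3.31 V, so V_ov = 3.31 − 0.874 = 2.44 V.
Assume saturation: I_D = ½ k_n V_ov² = 0.5 × 6.3 × 2.44² = 18.7 mA, giving V_DS = V_DD − I_D R_D = 11.9 − 18.7 × 1.73 = -20.4 V.
But -20.4 V < V_ov = 2.44 V, so the device is actually in triode.
In triode I_D = k_n[V_ov V_DS − ½ V_DS²] and I_D = (V_DD − V_DS)/R_D. Equating: 5.45 V_DS² − 27.55 V_DS + 11.9 = 0, giving V_DS = 0.477 V (the root below V_ov).
I_D = (11.9 − 0.477) / 1.73 = 6.6 mA.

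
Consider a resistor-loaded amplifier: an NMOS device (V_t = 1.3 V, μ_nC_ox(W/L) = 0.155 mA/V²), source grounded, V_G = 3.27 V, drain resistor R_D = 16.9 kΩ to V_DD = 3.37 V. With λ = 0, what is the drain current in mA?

I_D = 0.162 mA

V_GS = V_G = 3.27 V, so V_ov = 3.27 − 1.3 = 1.97 V.
Assume saturation: I_D = ½ k_n V_ov² = 0.5 × 0.155 × 1.97² = 0.301 mA, giving V_DS = V_DD − I_D R_D = 3.37 − 0.301 × 16.9 = -1.71 V.
But -1.71 V < V_ov = 1.97 V, so the device is actually in triode.
In triode I_D = k_n[V_ov V_DS − ½ V_DS²] and I_D = (V_DD − V_DS)/R_D. Equating: 1.31 V_DS² − 6.16 V_DS + 3.37 = 0, giving V_DS = 0.632 V (the root below V_ov).
I_D = (3.37 − 0.632) / 16.9 = 0.162 mA.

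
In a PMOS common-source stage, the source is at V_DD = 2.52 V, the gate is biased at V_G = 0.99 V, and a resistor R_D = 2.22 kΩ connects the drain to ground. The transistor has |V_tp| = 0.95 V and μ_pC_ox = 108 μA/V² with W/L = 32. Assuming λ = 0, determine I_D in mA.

V_SG = V_DD − V_G = 2.52 − 0.99 = 1.53 V, so V_ov = 1.53 − 0.95 = 0.58 V.
k_p = μ_pC_ox · (W/L) = 3.456 mA/V².
Assume saturation: I_D = ½ k_p V_ov² = 0.5 × 3.456 × 0.58² = 0.581 mA, giving V_SD = V_DD − I_D R_D = 2.52 − 0.581 × 2.22 = 1.23 V.
V_SD = 1.23 V ≥ V_ov = 0.58 V, confirming saturation.

I_D = 0.581 mA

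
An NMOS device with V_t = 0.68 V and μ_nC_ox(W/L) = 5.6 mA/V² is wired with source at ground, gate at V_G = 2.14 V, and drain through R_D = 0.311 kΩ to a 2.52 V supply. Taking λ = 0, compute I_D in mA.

I_D = 5.15 mA

V_GS = V_G = 2.14 V, so V_ov = 2.14 − 0.68 = 1.46 V.
Assume saturation: I_D = ½ k_n V_ov² = 0.5 × 5.6 × 1.46² = 5.97 mA, giving V_DS = V_DD − I_D R_D = 2.52 − 5.97 × 0.311 = 0.664 V.
But 0.664 V < V_ov = 1.46 V, so the device is actually in triode.
In triode I_D = k_n[V_ov V_DS − ½ V_DS²] and I_D = (V_DD − V_DS)/R_D. Equating: 0.871 V_DS² − 3.543 V_DS + 2.52 = 0, giving V_DS = 0.919 V (the root below V_ov).
I_D = (2.52 − 0.919) / 0.311 = 5.15 mA.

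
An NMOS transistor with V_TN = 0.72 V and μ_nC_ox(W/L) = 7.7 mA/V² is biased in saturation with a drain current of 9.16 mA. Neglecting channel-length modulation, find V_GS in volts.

In saturation I_D = ½ k_n (V_GS − V_TN)², so V_GS − V_TN = √(2 I_D / k_n) = √(2 × 9.16 / 7.7) = 1.54 V.
V_GS = 0.72 + 1.54 = 2.26 V.

V_GS = 2.26 V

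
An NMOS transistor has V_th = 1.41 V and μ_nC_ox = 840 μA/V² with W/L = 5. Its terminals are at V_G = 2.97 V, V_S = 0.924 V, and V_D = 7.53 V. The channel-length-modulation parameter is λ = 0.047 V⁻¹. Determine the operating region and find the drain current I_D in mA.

Saturation; I_D = 1.11 mA

V_GS = V_G − V_S = 2.97 − 0.924 = 2.05 V; V_DS = V_D − V_S = 7.53 − 0.924 = 6.61 V.
k_n = μ_nC_ox · (W/L) = 4.2 mA/V².
V_ov = V_GS − V_th = 2.05 − 1.41 = 0.636 V.
Since V_DS = 6.61 V ≥ V_ov = 0.636 V, the device is in saturation.
I_D = ½ k_n V_ov² (1 + λ V_DS) = 0.5 × 4.2 × 0.636² × (1 + 0.047 × 6.61) = 1.11 mA.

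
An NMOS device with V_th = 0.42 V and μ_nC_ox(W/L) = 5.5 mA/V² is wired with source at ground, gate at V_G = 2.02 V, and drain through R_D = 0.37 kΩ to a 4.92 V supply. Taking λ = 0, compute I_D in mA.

I_D = 7.04 mA

V_GS = V_G = 2.02 V, so V_ov = 2.02 − 0.42 = 1.6 V.
Assume saturation: I_D = ½ k_n V_ov² = 0.5 × 5.5 × 1.6² = 7.04 mA, giving V_DS = V_DD − I_D R_D = 4.92 − 7.04 × 0.37 = 2.32 V.
V_DS = 2.32 V ≥ V_ov = 1.6 V, confirming saturation.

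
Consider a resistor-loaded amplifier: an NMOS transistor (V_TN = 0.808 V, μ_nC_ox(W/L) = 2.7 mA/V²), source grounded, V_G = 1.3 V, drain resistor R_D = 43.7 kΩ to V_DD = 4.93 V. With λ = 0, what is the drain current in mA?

I_D = 0.111 mA

V_GS = V_G = 1.3 V, so V_ov = 1.3 − 0.808 = 0.492 V.
Assume saturation: I_D = ½ k_n V_ov² = 0.5 × 2.7 × 0.492² = 0.327 mA, giving V_DS = V_DD − I_D R_D = 4.93 − 0.327 × 43.7 = -9.35 V.
But -9.35 V < V_ov = 0.492 V, so the device is actually in triode.
In triode I_D = k_n[V_ov V_DS − ½ V_DS²] and I_D = (V_DD − V_DS)/R_D. Equating: 59 V_DS² − 59.05 V_DS + 4.93 = 0, giving V_DS = 0.0919 V (the root below V_ov).
I_D = (4.93 − 0.0919) / 43.7 = 0.111 mA.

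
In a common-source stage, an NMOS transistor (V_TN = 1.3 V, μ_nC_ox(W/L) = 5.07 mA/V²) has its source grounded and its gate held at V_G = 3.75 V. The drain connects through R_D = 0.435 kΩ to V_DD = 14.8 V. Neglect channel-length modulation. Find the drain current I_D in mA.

V_GS = V_G = 3.75 V, so V_ov = 3.75 − 1.3 = 2.45 V.
Assume saturation: I_D = ½ k_n V_ov² = 0.5 × 5.07 × 2.45² = 15.2 mA, giving V_DS = V_DD − I_D R_D = 14.8 − 15.2 × 0.435 = 8.18 V.
V_DS = 8.18 V ≥ V_ov = 2.45 V, confirming saturation.

I_D = 15.2 mA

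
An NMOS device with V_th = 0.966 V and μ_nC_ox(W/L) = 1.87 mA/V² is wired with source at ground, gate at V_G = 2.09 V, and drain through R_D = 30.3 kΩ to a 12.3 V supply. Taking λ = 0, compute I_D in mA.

V_GS = V_G = 2.09 V, so V_ov = 2.09 − 0.966 = 1.12 V.
Assume saturation: I_D = ½ k_n V_ov² = 0.5 × 1.87 × 1.12² = 1.18 mA, giving V_DS = V_DD − I_D R_D = 12.3 − 1.18 × 30.3 = -23.5 V.
But -23.5 V < V_ov = 1.12 V, so the device is actually in triode.
In triode I_D = k_n[V_ov V_DS − ½ V_DS²] and I_D = (V_DD − V_DS)/R_D. Equating: 28.3 V_DS² − 64.69 V_DS + 12.3 = 0, giving V_DS = 0.209 V (the root below V_ov).
I_D = (12.3 − 0.209) / 30.3 = 0.399 mA.

I_D = 0.399 mA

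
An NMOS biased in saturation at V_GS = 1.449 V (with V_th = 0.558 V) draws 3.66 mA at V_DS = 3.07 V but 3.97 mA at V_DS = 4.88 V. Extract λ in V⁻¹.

With V_GS fixed, I_D ∝ (1 + λ V_DS) in saturation, so I_D2/I_D1 = (1 + λ V_DS2)/(1 + λ V_DS1).
3.97/3.66 = 1.085 = (1 + 4.88 λ)/(1 + 3.07 λ).
Solving: λ (I_D1 V_DS2 − I_D2 V_DS1) = I_D2 − I_D1, so λ = (3.97 − 3.66) / (3.66 × 4.88 − 3.97 × 3.07) = 0.31 / 5.67 = 0.0546 V⁻¹.

λ = 0.0546 V⁻¹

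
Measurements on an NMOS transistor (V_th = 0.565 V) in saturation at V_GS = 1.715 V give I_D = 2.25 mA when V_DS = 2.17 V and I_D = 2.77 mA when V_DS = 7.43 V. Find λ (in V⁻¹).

With V_GS fixed, I_D ∝ (1 + λ V_DS) in saturation, so I_D2/I_D1 = (1 + λ V_DS2)/(1 + λ V_DS1).
2.77/2.25 = 1.231 = (1 + 7.43 λ)/(1 + 2.17 λ).
Solving: λ (I_D1 V_DS2 − I_D2 V_DS1) = I_D2 − I_D1, so λ = (2.77 − 2.25) / (2.25 × 7.43 − 2.77 × 2.17) = 0.52 / 10.7 = 0.0486 V⁻¹.

λ = 0.0486 V⁻¹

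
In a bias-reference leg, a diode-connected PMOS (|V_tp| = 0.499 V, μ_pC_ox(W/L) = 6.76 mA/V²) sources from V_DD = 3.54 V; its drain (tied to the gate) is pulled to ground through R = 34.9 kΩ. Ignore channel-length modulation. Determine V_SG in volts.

With gate tied to drain, V_SG = V_SD ≥ V_SG − |V_tp|, so the device is in saturation.
KCL at the drain: ½ k_p (V_SG − |V_tp|)² = (V_DD − V_SG)/R.
Let x = V_SG − 0.499. Then 118 x² + x − 3.041 = 0, giving x = 0.156 V (positive root), so V_SG = 0.655 V.
I_D = (V_DD − V_SG)/R = (3.54 − 0.655) / 34.9 = 0.0827 mA.

V_SG = 0.655 V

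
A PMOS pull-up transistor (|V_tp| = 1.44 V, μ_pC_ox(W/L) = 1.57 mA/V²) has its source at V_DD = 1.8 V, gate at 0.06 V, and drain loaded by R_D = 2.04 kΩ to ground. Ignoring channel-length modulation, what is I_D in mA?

I_D = 0.0707 mA

V_SG = V_DD − V_G = 1.8 − 0.06 = 1.74 V, so V_ov = 1.74 − 1.44 = 0.3 V.
Assume saturation: I_D = ½ k_p V_ov² = 0.5 × 1.57 × 0.3² = 0.0707 mA, giving V_SD = V_DD − I_D R_D = 1.8 − 0.0707 × 2.04 = 1.66 V.
V_SD = 1.66 V ≥ V_ov = 0.3 V, confirming saturation.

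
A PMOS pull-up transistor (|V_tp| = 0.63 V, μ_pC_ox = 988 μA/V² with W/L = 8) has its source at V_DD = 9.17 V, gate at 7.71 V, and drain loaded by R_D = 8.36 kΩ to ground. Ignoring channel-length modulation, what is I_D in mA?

I_D = 1.07 mA

V_SG = V_DD − V_G = 9.17 − 7.71 = 1.46 V, so V_ov = 1.46 − 0.63 = 0.83 V.
k_p = μ_pC_ox · (W/L) = 7.904 mA/V².
Assume saturation: I_D = ½ k_p V_ov² = 0.5 × 7.904 × 0.83² = 2.72 mA, giving V_SD = V_DD − I_D R_D = 9.17 − 2.72 × 8.36 = -13.6 V.
But -13.6 V < V_ov = 0.83 V, so the device is actually in triode.
In triode I_D = k_p[V_ov V_SD − ½ V_SD²] and I_D = (V_DD − V_SD)/R_D. Equating: 33 V_SD² − 55.84 V_SD + 9.17 = 0, giving V_SD = 0.184 V (the root below V_ov).
I_D = (9.17 − 0.184) / 8.36 = 1.07 mA.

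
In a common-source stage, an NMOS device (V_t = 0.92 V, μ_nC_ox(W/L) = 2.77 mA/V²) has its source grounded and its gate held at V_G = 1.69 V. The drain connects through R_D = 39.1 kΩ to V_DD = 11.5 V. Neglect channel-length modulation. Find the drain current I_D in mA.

I_D = 0.290 mA

V_GS = V_G = 1.69 V, so V_ov = 1.69 − 0.92 = 0.77 V.
Assume saturation: I_D = ½ k_n V_ov² = 0.5 × 2.77 × 0.77² = 0.821 mA, giving V_DS = V_DD − I_D R_D = 11.5 − 0.821 × 39.1 = -20.6 V.
But -20.6 V < V_ov = 0.77 V, so the device is actually in triode.
In triode I_D = k_n[V_ov V_DS − ½ V_DS²] and I_D = (V_DD − V_DS)/R_D. Equating: 54.2 V_DS² − 84.4 V_DS + 11.5 = 0, giving V_DS = 0.151 V (the root below V_ov).
I_D = (11.5 − 0.151) / 39.1 = 0.29 mA.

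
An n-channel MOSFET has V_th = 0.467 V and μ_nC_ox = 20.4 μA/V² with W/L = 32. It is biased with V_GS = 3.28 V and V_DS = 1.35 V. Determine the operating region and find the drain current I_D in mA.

k_n = μ_nC_ox · (W/L) = 0.6528 mA/V².
V_ov = V_GS − V_th = 3.28 − 0.467 = 2.81 V.
Since V_DS = 1.35 V < V_ov = 2.81 V, the device is in the triode region.
I_D = k_n [V_ov · V_DS − ½ V_DS²] = 0.6528 × [2.81 × 1.35 − 0.5 × 1.35²] = 1.88 mA.

Triode; I_D = 1.88 mA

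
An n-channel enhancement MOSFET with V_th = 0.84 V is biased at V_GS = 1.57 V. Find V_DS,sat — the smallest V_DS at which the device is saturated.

V_DS,sat = 0.730 V

The boundary between triode and saturation is V_DS = V_GS − V_th = V_ov.
V_ov = 1.57 − 0.84 = 0.73 V.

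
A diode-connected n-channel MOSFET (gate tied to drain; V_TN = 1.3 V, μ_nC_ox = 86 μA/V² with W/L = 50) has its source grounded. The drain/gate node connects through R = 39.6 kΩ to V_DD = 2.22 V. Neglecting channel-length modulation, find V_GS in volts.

V_GS = 1.40 V

With gate tied to drain, V_GS = V_DS ≥ V_GS − V_TN, so the device is in saturation.
k_n = μ_nC_ox · (W/L) = 4.3 mA/V².
KCL at the drain: ½ k_n (V_GS − V_TN)² = (V_DD − V_GS)/R.
Let x = V_GS − 1.3. Then 85.1 x² + x − 0.92 = 0, giving x = 0.0982 V (positive root), so V_GS = 1.4 V.
I_D = (V_DD − V_GS)/R = (2.22 − 1.4) / 39.6 = 0.0208 mA.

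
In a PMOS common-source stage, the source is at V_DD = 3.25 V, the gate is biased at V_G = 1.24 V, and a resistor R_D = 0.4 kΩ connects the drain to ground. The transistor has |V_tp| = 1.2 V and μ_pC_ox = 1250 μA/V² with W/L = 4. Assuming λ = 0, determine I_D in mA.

I_D = 1.64 mA

V_SG = V_DD − V_G = 3.25 − 1.24 = 2.01 V, so V_ov = 2.01 − 1.2 = 0.81 V.
k_p = μ_pC_ox · (W/L) = 5 mA/V².
Assume saturation: I_D = ½ k_p V_ov² = 0.5 × 5 × 0.81² = 1.64 mA, giving V_SD = V_DD − I_D R_D = 3.25 − 1.64 × 0.4 = 2.59 V.
V_SD = 2.59 V ≥ V_ov = 0.81 V, confirming saturation.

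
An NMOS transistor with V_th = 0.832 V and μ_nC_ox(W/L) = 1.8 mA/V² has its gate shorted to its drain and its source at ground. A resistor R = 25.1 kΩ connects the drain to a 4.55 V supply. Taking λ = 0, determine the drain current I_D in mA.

With gate tied to drain, V_GS = V_DS ≥ V_GS − V_th, so the device is in saturation.
KCL at the drain: ½ k_n (V_GS − V_th)² = (V_DD − V_GS)/R.
Let x = V_GS − 0.832. Then 22.6 x² + x − 3.718 = 0, giving x = 0.384 V (positive root), so V_GS = 1.22 V.
I_D = (V_DD − V_GS)/R = (4.55 − 1.22) / 25.1 = 0.133 mA.

I_D = 0.133 mA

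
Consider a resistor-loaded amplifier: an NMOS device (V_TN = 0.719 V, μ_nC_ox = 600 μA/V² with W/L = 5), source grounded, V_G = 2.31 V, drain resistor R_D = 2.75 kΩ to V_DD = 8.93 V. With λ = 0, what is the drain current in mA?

V_GS = V_G = 2.31 V, so V_ov = 2.31 − 0.719 = 1.59 V.
k_n = μ_nC_ox · (W/L) = 3 mA/V².
Assume saturation: I_D = ½ k_n V_ov² = 0.5 × 3 × 1.59² = 3.8 mA, giving V_DS = V_DD − I_D R_D = 8.93 − 3.8 × 2.75 = -1.51 V.
But -1.51 V < V_ov = 1.59 V, so the device is actually in triode.
In triode I_D = k_n[V_ov V_DS − ½ V_DS²] and I_D = (V_DD − V_DS)/R_D. Equating: 4.12 V_DS² − 14.13 V_DS + 8.93 = 0, giving V_DS = 0.837 V (the root below V_ov).
I_D = (8.93 − 0.837) / 2.75 = 2.94 mA.

I_D = 2.94 mA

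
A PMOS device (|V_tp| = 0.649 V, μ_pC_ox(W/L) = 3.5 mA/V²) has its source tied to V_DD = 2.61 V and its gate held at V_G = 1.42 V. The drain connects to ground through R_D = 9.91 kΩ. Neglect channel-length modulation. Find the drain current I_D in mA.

V_SG = V_DD − V_G = 2.61 − 1.42 = 1.19 V, so V_ov = 1.19 − 0.649 = 0.541 V.
Assume saturation: I_D = ½ k_p V_ov² = 0.5 × 3.5 × 0.541² = 0.512 mA, giving V_SD = V_DD − I_D R_D = 2.61 − 0.512 × 9.91 = -2.47 V.
But -2.47 V < V_ov = 0.541 V, so the device is actually in triode.
In triode I_D = k_p[V_ov V_SD − ½ V_SD²] and I_D = (V_DD − V_SD)/R_D. Equating: 17.3 V_SD² − 19.76 V_SD + 2.61 = 0, giving V_SD = 0.152 V (the root below V_ov).
I_D = (2.61 − 0.152) / 9.91 = 0.248 mA.

I_D = 0.248 mA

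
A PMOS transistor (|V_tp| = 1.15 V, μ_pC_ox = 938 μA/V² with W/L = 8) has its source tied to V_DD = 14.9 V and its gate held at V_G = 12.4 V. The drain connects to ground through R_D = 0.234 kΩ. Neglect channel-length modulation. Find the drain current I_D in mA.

V_SG = V_DD − V_G = 14.9 − 12.4 = 2.5 V, so V_ov = 2.5 − 1.15 = 1.35 V.
k_p = μ_pC_ox · (W/L) = 7.504 mA/V².
Assume saturation: I_D = ½ k_p V_ov² = 0.5 × 7.504 × 1.35² = 6.84 mA, giving V_SD = V_DD − I_D R_D = 14.9 − 6.84 × 0.234 = 13.3 V.
V_SD = 13.3 V ≥ V_ov = 1.35 V, confirming saturation.

I_D = 6.84 mA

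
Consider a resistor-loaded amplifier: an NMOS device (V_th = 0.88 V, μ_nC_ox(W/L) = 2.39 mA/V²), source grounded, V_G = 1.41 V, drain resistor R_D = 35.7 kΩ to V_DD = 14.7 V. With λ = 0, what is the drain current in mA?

I_D = 0.336 mA

V_GS = V_G = 1.41 V, so V_ov = 1.41 − 0.88 = 0.53 V.
Assume saturation: I_D = ½ k_n V_ov² = 0.5 × 2.39 × 0.53² = 0.336 mA, giving V_DS = V_DD − I_D R_D = 14.7 − 0.336 × 35.7 = 2.72 V.
V_DS = 2.72 V ≥ V_ov = 0.53 V, confirming saturation.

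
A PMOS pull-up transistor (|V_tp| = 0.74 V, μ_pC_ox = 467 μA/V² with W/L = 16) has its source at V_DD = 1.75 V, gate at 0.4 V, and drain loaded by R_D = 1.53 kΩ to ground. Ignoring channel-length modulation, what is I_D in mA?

V_SG = V_DD − V_G = 1.75 − 0.4 = 1.35 V, so V_ov = 1.35 − 0.74 = 0.61 V.
k_p = μ_pC_ox · (W/L) = 7.472 mA/V².
Assume saturation: I_D = ½ k_p V_ov² = 0.5 × 7.472 × 0.61² = 1.39 mA, giving V_SD = V_DD − I_D R_D = 1.75 − 1.39 × 1.53 = -0.377 V.
But -0.377 V < V_ov = 0.61 V, so the device is actually in triode.
In triode I_D = k_p[V_ov V_SD − ½ V_SD²] and I_D = (V_DD − V_SD)/R_D. Equating: 5.72 V_SD² − 7.974 V_SD + 1.75 = 0, giving V_SD = 0.273 V (the root below V_ov).
I_D = (1.75 − 0.273) / 1.53 = 0.965 mA.

I_D = 0.965 mA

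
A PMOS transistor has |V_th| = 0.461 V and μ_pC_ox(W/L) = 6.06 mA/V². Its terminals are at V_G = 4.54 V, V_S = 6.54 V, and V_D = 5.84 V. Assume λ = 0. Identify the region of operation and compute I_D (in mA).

V_SG = V_S − V_G = 6.54 − 4.54 = 2 V; V_SD = V_S − V_D = 6.54 − 5.84 = 0.7 V.
V_ov = V_SG − |V_th| = 2 − 0.461 = 1.54 V.
Since V_SD = 0.7 V < V_ov = 1.54 V, the device is in the triode region.
I_D = k_p [V_ov · V_SD − ½ V_SD²] = 6.06 × [1.54 × 0.7 − 0.5 × 0.7²] = 5.04 mA.

Triode; I_D = 5.04 mA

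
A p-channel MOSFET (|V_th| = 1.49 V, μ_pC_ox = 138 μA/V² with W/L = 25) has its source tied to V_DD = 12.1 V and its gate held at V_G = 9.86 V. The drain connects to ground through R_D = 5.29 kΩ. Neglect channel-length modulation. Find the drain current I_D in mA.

V_SG = V_DD − V_G = 12.1 − 9.86 = 2.24 V, so V_ov = 2.24 − 1.49 = 0.75 V.
k_p = μ_pC_ox · (W/L) = 3.45 mA/V².
Assume saturation: I_D = ½ k_p V_ov² = 0.5 × 3.45 × 0.75² = 0.97 mA, giving V_SD = V_DD − I_D R_D = 12.1 − 0.97 × 5.29 = 6.97 V.
V_SD = 6.97 V ≥ V_ov = 0.75 V, confirming saturation.

I_D = 0.970 mA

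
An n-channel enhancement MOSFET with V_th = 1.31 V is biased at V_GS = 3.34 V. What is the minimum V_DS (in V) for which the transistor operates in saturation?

The boundary between triode and saturation is V_DS = V_GS − V_th = V_ov.
V_ov = 3.34 − 1.31 = 2.03 V.

V_DS,sat = 2.03 V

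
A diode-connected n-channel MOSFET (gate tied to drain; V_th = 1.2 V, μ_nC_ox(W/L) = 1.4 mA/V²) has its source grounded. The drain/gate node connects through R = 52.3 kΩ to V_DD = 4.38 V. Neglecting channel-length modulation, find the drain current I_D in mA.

I_D = 0.0554 mA

With gate tied to drain, V_GS = V_DS ≥ V_GS − V_th, so the device is in saturation.
KCL at the drain: ½ k_n (V_GS − V_th)² = (V_DD − V_GS)/R.
Let x = V_GS − 1.2. Then 36.6 x² + x − 3.18 = 0, giving x = 0.281 V (positive root), so V_GS = 1.48 V.
I_D = (V_DD − V_GS)/R = (4.38 − 1.48) / 52.3 = 0.0554 mA.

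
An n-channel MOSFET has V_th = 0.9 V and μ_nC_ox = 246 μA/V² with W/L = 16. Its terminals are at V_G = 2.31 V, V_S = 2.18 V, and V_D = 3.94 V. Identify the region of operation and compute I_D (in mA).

V_GS = V_G − V_S = 2.31 − 2.18 = 0.13 V; V_DS = V_D − V_S = 3.94 − 2.18 = 1.76 V.
V_GS = 0.13 V < V_th = 0.9 V, so the transistor is in cutoff.

Cutoff; I_D = 0 mA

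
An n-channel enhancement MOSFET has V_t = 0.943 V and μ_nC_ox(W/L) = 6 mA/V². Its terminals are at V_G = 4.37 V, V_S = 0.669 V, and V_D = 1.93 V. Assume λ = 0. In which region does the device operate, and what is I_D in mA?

V_GS = V_G − V_S = 4.37 − 0.669 = 3.7 V; V_DS = V_D − V_S = 1.93 − 0.669 = 1.26 V.
V_ov = V_GS − V_t = 3.7 − 0.943 = 2.76 V.
Since V_DS = 1.26 V < V_ov = 2.76 V, the device is in the triode region.
I_D = k_n [V_ov · V_DS − ½ V_DS²] = 6 × [2.76 × 1.26 − 0.5 × 1.26²] = 16.1 mA.

Triode; I_D = 16.1 mA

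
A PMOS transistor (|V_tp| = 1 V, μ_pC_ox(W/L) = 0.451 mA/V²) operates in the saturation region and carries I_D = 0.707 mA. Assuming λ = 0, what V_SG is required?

V_SG = 2.77 V

In saturation I_D = ½ k_p (V_SG − |V_tp|)², so V_SG − |V_tp| = √(2 I_D / k_p) = √(2 × 0.707 / 0.451) = 1.77 V.
V_SG = 1 + 1.77 = 2.77 V.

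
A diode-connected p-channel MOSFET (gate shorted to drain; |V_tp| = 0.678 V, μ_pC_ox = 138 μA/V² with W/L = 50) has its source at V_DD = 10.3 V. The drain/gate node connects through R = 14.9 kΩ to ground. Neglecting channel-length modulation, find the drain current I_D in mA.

I_D = 0.617 mA

With gate tied to drain, V_SG = V_SD ≥ V_SG − |V_tp|, so the device is in saturation.
k_p = μ_pC_ox · (W/L) = 6.9 mA/V².
KCL at the drain: ½ k_p (V_SG − |V_tp|)² = (V_DD − V_SG)/R.
Let x = V_SG − 0.678. Then 51.4 x² + x − 9.622 = 0, giving x = 0.423 V (positive root), so V_SG = 1.1 V.
I_D = (V_DD − V_SG)/R = (10.3 − 1.1) / 14.9 = 0.617 mA.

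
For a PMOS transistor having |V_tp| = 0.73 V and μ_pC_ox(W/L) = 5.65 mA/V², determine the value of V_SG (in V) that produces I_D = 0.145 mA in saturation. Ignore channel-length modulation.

V_SG = 0.957 V

In saturation I_D = ½ k_p (V_SG − |V_tp|)², so V_SG − |V_tp| = √(2 I_D / k_p) = √(2 × 0.145 / 5.65) = 0.227 V.
V_SG = 0.73 + 0.227 = 0.957 V.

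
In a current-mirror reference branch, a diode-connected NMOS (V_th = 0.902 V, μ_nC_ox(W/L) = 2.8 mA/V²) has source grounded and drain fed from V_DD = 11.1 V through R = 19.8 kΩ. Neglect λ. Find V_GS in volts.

With gate tied to drain, V_GS = V_DS ≥ V_GS − V_th, so the device is in saturation.
KCL at the drain: ½ k_n (V_GS − V_th)² = (V_DD − V_GS)/R.
Let x = V_GS − 0.902. Then 27.7 x² + x − 10.2 = 0, giving x = 0.589 V (positive root), so V_GS = 1.49 V.
I_D = (V_DD − V_GS)/R = (11.1 − 1.49) / 19.8 = 0.485 mA.

V_GS = 1.49 V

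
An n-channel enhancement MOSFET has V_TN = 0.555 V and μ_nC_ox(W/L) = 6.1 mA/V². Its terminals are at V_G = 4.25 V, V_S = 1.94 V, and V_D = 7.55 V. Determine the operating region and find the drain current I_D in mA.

V_GS = V_G − V_S = 4.25 − 1.94 = 2.31 V; V_DS = V_D − V_S = 7.55 − 1.94 = 5.61 V.
V_ov = V_GS − V_TN = 2.31 − 0.555 = 1.75 V.
Since V_DS = 5.61 V ≥ V_ov = 1.75 V, the device is in saturation.
I_D = ½ k_n V_ov² = 0.5 × 6.1 × 1.75² = 9.39 mA.

Saturation; I_D = 9.39 mA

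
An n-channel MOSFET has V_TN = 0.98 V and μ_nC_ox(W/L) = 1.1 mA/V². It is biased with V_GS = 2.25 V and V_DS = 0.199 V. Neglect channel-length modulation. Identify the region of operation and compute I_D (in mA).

Triode; I_D = 0.256 mA

V_ov = V_GS − V_TN = 2.25 − 0.98 = 1.27 V.
Since V_DS = 0.199 V < V_ov = 1.27 V, the device is in the triode region.
I_D = k_n [V_ov · V_DS − ½ V_DS²] = 1.1 × [1.27 × 0.199 − 0.5 × 0.199²] = 0.256 mA.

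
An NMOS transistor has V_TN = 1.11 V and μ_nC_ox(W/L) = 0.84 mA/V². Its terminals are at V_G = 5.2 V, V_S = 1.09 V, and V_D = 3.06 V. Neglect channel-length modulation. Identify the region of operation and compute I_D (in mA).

Triode; I_D = 3.33 mA

V_GS = V_G − V_S = 5.2 − 1.09 = 4.11 V; V_DS = V_D − V_S = 3.06 − 1.09 = 1.97 V.
V_ov = V_GS − V_TN = 4.11 − 1.11 = 3 V.
Since V_DS = 1.97 V < V_ov = 3 V, the device is in the triode region.
I_D = k_n [V_ov · V_DS − ½ V_DS²] = 0.84 × [3 × 1.97 − 0.5 × 1.97²] = 3.33 mA.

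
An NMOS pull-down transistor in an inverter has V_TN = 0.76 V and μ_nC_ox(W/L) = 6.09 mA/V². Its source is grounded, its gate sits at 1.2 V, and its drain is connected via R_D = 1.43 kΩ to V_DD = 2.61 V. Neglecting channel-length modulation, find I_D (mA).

V_GS = V_G = 1.2 V, so V_ov = 1.2 − 0.76 = 0.44 V.
Assume saturation: I_D = ½ k_n V_ov² = 0.5 × 6.09 × 0.44² = 0.59 mA, giving V_DS = V_DD − I_D R_D = 2.61 − 0.59 × 1.43 = 1.77 V.
V_DS = 1.77 V ≥ V_ov = 0.44 V, confirming saturation.

I_D = 0.590 mA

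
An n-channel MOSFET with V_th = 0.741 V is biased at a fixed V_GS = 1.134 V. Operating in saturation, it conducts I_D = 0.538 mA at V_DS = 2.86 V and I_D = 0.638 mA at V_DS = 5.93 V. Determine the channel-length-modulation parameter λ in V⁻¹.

With V_GS fixed, I_D ∝ (1 + λ V_DS) in saturation, so I_D2/I_D1 = (1 + λ V_DS2)/(1 + λ V_DS1).
0.638/0.538 = 1.186 = (1 + 5.93 λ)/(1 + 2.86 λ).
Solving: λ (I_D1 V_DS2 − I_D2 V_DS1) = I_D2 − I_D1, so λ = (0.638 − 0.538) / (0.538 × 5.93 − 0.638 × 2.86) = 0.1 / 1.37 = 0.0732 V⁻¹.

λ = 0.0732 V⁻¹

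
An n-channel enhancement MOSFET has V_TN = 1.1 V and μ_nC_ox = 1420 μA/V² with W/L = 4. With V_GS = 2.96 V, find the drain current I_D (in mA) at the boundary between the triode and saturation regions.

At the boundary V_DS = V_ov = V_GS − V_TN = 2.96 − 1.1 = 1.86 V.
k_n = μ_nC_ox · (W/L) = 5.68 mA/V².
I_D = ½ k_n V_ov² = 0.5 × 5.68 × 1.86² = 9.83 mA.

I_D = 9.83 mA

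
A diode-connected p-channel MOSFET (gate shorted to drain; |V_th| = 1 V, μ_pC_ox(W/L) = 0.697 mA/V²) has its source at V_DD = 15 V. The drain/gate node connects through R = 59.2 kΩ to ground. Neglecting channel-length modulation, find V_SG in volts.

With gate tied to drain, V_SG = V_SD ≥ V_SG − |V_th|, so the device is in saturation.
KCL at the drain: ½ k_p (V_SG − |V_th|)² = (V_DD − V_SG)/R.
Let x = V_SG − 1. Then 20.6 x² + x − 14 = 0, giving x = 0.8 V (positive root), so V_SG = 1.8 V.
I_D = (V_DD − V_SG)/R = (15 − 1.8) / 59.2 = 0.223 mA.

V_SG = 1.80 V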